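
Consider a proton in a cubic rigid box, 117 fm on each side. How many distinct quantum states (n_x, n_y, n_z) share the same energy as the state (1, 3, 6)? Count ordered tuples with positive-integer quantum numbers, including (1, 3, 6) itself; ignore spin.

degeneracy = 6

The level has n_x² + n_y² + n_z² = 46. The ordered positive-integer solutions are (1, 3, 6), (1, 6, 3), (3, 1, 6), (3, 6, 1), (6, 1, 3), (6, 3, 1).
That gives 6 states.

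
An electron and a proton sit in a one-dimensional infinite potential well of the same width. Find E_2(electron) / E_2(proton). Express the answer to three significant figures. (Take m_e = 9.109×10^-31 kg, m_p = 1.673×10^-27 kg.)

E_n ∝ 1/m at fixed n and L, so the ratio is m_p/m_e = 1.673×10^-27/9.109×10^-31 = 1.84×10^3.

1.84×10^3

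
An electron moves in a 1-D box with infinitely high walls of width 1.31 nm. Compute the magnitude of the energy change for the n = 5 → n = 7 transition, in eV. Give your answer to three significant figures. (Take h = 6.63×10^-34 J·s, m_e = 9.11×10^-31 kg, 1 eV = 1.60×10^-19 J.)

E_1 = h²/(8m_eL²) = 3.515×10^-20 J.
|ΔE| = |5² − 7²|·E_1 = 24·3.515×10^-20 J = 8.436×10^-19 J = 5.27 eV.

|ΔE| = 5.27 eV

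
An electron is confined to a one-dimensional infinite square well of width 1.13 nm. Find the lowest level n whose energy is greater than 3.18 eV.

n = 4

E_1 = h²/(8m_eL²) = 4.718×10^-20 J = 0.2945 eV.
Need n² > 3.18/0.2945 = 10.80, i.e. n > 3.286.
The smallest integer satisfying this is n = 4.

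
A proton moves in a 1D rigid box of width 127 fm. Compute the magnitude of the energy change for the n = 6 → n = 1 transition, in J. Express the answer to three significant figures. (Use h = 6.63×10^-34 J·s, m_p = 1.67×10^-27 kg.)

E_1 = h²/(8m_pL²) = 2.040×10^-15 J.
|ΔE| = |6² − 1²|·E_1 = 35·2.040×10^-15 J = 7.14×10^-14 J.

|ΔE| = 7.14×10^-14 J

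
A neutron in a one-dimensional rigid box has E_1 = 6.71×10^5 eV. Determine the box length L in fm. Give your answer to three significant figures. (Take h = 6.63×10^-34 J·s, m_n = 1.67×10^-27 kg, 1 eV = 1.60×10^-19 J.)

L = 17.5 fm

From E_n = n²h²/(8m_nL²), L = n·h/√(8m_nE_n).
E_1 = 6.71×10^5 eV = 1.074×10^-13 J, so L = 1·6.63×10^-34/√(8·1.67×10^-27·1.074×10^-13) = 1.75×10^-14 m = 17.5 fm.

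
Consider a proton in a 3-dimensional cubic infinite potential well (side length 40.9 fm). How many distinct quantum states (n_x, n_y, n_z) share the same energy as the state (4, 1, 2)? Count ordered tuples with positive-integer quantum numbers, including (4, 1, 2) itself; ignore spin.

The level has n_x² + n_y² + n_z² = 21. The ordered positive-integer solutions are (1, 2, 4), (1, 4, 2), (2, 1, 4), (2, 4, 1), (4, 1, 2), (4, 2, 1).
That gives 6 states.

degeneracy = 6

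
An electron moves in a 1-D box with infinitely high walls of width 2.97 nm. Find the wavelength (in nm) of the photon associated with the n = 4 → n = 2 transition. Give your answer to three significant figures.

E_1 = h²/(8m_eL²) = 6.830×10^-21 J, so ΔE = (4² − 2²)E_1 = 8.196×10^-20 J.
λ = hc/ΔE = (6.626×10^-34·2.998×10^8)/8.196×10^-20 = 2.42×10^-6 m = 2.42×10^3 nm.

λ = 2.42×10^3 nm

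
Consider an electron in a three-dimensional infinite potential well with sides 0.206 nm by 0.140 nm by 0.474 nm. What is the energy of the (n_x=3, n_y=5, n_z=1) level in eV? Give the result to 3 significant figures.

For a 3D rectangular well E = (h²/8m_e)·Σ n_i²/L_i² = (6.626×10^-34)²/(8·9.109×10^-31) · [3²/(0.206 nm)² + 5²/(0.140 nm)² + 1²/(0.474 nm)²].
Evaluating gives E = 8.989×10^-17 J = 561 eV.

E = 561 eV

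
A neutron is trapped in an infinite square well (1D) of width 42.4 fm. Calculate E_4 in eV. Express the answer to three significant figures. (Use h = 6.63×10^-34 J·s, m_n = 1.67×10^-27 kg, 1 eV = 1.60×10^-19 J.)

E_4 = 1.83×10^6 eV

For an infinite well E_n = n²h²/(8m_nL²), so E_1 = h²/(8m_nL²) = (6.63×10^-34)²/(8·1.67×10^-27·(4.24×10^-14 m)²) = 1.830×10^-14 J.
Then E_4 = 4²·E_1 = 16·1.830×10^-14 J = 2.928×10^-13 J.
Converting, E_4 = 2.928×10^-13 J / (1.60×10^-19 J/eV) = 1.83×10^6 eV.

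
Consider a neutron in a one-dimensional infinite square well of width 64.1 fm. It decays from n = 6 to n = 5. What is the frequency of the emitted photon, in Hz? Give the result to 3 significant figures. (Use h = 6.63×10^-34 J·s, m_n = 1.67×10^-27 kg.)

f = 1.33×10^20 Hz

E_1 = h²/(8m_nL²) = 8.008×10^-15 J and ΔE = (6² − 5²)E_1 = 8.809×10^-14 J.
f = ΔE/h = 8.809×10^-14/6.63×10^-34 = 1.33×10^20 Hz.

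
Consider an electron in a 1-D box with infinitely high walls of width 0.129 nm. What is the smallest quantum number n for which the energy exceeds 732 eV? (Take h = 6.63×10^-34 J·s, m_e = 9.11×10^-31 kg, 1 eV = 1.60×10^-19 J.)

E_1 = h²/(8m_eL²) = 3.624×10^-18 J = 22.65 eV.
Need n² > 732/22.65 = 32.32, i.e. n > 5.685.
The smallest integer satisfying this is n = 6.

n = 6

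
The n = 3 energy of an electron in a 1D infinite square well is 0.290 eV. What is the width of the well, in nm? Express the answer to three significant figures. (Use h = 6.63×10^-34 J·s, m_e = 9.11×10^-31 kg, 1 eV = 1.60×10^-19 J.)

From E_n = n²h²/(8m_eL²), L = n·h/√(8m_eE_n).
E_3 = 0.290 eV = 4.640×10^-20 J, so L = 3·6.63×10^-34/√(8·9.11×10^-31·4.640×10^-20) = 3.42×10^-9 m = 3.42 nm.

L = 3.42 nm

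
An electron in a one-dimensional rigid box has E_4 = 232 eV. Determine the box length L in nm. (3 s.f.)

From E_n = n²h²/(8m_eL²), L = n·h/√(8m_eE_n).
E_4 = 232 eV = 3.717×10^-17 J, so L = 4·6.626×10^-34/√(8·9.109×10^-31·3.717×10^-17) = 1.61×10^-10 m = 0.161 nm.

L = 0.161 nm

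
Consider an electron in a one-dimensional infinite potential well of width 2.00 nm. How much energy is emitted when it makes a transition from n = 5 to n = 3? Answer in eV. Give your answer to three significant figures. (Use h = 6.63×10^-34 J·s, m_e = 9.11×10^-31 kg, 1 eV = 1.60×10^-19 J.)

|ΔE| = 1.51 eV

E_1 = h²/(8m_eL²) = 1.508×10^-20 J.
|ΔE| = |5² − 3²|·E_1 = 16·1.508×10^-20 J = 2.413×10^-19 J = 1.51 eV.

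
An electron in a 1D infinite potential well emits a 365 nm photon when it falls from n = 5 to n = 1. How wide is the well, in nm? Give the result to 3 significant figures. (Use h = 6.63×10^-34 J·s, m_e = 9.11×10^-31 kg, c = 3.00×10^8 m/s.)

L = 1.63 nm

The photon carries ΔE = hc/λ = 6.63×10^-34·3.00×10^8/3.65×10^-7 m = 5.449×10^-19 J.
Since ΔE = (5² − 1²)E_1, E_1 = 2.270×10^-20 J, and L = h/√(8m_eE_1) = 1.63×10^-9 m = 1.63 nm.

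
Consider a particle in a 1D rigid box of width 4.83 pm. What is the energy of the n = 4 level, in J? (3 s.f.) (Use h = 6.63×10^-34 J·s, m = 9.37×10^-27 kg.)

For an infinite well E_n = n²h²/(8mL²), so E_1 = h²/(8mL²) = (6.63×10^-34)²/(8·9.37×10^-27·(4.83×10^-12 m)²) = 2.514×10^-19 J.
Then E_4 = 4²·E_1 = 16·2.514×10^-19 J = 4.02×10^-18 J.

E_4 = 4.02×10^-18 J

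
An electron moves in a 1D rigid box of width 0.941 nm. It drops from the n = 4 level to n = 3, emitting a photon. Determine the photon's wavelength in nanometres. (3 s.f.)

E_1 = h²/(8m_eL²) = 6.804×10^-20 J, so ΔE = (4² − 3²)E_1 = 4.763×10^-19 J.
λ = hc/ΔE = (6.626×10^-34·2.998×10^8)/4.763×10^-19 = 4.17×10^-7 m = 417 nm.

λ = 417 nm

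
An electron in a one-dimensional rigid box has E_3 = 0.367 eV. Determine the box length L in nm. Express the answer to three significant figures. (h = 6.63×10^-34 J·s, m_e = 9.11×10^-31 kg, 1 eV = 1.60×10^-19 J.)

L = 3.04 nm

From E_n = n²h²/(8m_eL²), L = n·h/√(8m_eE_n).
E_3 = 0.367 eV = 5.872×10^-20 J, so L = 3·6.63×10^-34/√(8·9.11×10^-31·5.872×10^-20) = 3.04×10^-9 m = 3.04 nm.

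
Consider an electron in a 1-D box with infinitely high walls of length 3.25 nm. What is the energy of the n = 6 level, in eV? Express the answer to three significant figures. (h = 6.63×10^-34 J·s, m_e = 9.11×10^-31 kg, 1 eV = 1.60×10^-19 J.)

For an infinite well E_n = n²h²/(8m_eL²), so E_1 = h²/(8m_eL²) = (6.63×10^-34)²/(8·9.11×10^-31·(3.25×10^-9 m)²) = 5.710×10^-21 J.
Then E_6 = 6²·E_1 = 36·5.710×10^-21 J = 2.056×10^-19 J.
Converting, E_6 = 2.056×10^-19 J / (1.60×10^-19 J/eV) = 1.28 eV.

E_6 = 1.28 eV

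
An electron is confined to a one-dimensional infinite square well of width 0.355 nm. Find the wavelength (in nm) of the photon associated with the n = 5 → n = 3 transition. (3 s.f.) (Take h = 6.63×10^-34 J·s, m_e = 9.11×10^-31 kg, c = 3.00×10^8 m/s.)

λ = 26.0 nm

E_1 = h²/(8m_eL²) = 4.786×10^-19 J, so ΔE = (5² − 3²)E_1 = 7.658×10^-18 J.
λ = hc/ΔE = (6.63×10^-34·3.00×10^8)/7.658×10^-18 = 2.60×10^-8 m = 26.0 nm.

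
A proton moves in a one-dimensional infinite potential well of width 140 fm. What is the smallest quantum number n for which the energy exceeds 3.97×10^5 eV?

n = 7

E_1 = h²/(8m_pL²) = 1.674×10^-15 J = 1.045×10^4 eV.
Need n² > 3.97×10^5/1.045×10^4 = 37.99, i.e. n > 6.164.
The smallest integer satisfying this is n = 7.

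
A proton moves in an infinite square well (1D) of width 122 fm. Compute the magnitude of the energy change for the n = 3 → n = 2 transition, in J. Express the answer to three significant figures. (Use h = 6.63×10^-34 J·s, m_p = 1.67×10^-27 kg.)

E_1 = h²/(8m_pL²) = 2.211×10^-15 J.
|ΔE| = |3² − 2²|·E_1 = 5·2.211×10^-15 J = 1.11×10^-14 J.

|ΔE| = 1.11×10^-14 J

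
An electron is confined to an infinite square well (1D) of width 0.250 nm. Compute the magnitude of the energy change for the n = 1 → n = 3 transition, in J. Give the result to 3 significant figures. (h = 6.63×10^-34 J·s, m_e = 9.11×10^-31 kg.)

|ΔE| = 7.72×10^-18 J

E_1 = h²/(8m_eL²) = 9.650×10^-19 J.
|ΔE| = |1² − 3²|·E_1 = 8·9.650×10^-19 J = 7.72×10^-18 J.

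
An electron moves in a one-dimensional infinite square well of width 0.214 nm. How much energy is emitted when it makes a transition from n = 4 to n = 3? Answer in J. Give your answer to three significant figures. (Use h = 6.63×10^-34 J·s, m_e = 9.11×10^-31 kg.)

|ΔE| = 9.22×10^-18 J

E_1 = h²/(8m_eL²) = 1.317×10^-18 J.
|ΔE| = |4² − 3²|·E_1 = 7·1.317×10^-18 J = 9.22×10^-18 J.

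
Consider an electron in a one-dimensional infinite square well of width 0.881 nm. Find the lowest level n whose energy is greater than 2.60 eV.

n = 3

E_1 = h²/(8m_eL²) = 7.762×10^-20 J = 0.4845 eV.
Need n² > 2.60/0.4845 = 5.366, i.e. n > 2.316.
The smallest integer satisfying this is n = 3.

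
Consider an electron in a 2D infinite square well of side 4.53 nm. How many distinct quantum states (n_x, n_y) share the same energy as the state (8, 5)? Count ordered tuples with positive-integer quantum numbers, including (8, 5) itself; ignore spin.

degeneracy = 2

The level has n_x² + n_y² = 89. The ordered positive-integer solutions are (5, 8), (8, 5).
That gives 2 states.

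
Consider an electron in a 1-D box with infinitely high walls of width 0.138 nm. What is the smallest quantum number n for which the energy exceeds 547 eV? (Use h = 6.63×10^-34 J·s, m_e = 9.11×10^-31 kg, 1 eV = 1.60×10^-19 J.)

n = 6

E_1 = h²/(8m_eL²) = 3.167×10^-18 J = 19.79 eV.
Need n² > 547/19.79 = 27.64, i.e. n > 5.257.
The smallest integer satisfying this is n = 6.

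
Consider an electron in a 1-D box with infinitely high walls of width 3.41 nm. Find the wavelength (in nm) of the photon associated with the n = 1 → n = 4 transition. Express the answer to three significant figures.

λ = 2.56×10^3 nm

E_1 = h²/(8m_eL²) = 5.181×10^-21 J, so ΔE = (4² − 1²)E_1 = 7.771×10^-20 J.
λ = hc/ΔE = (6.626×10^-34·2.998×10^8)/7.771×10^-20 = 2.56×10^-6 m = 2.56×10^3 nm.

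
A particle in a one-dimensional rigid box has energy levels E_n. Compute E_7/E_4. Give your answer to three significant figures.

3.06

E_n ∝ n², so E_7/E_4 = 7²/4² = 49/16 = 3.06.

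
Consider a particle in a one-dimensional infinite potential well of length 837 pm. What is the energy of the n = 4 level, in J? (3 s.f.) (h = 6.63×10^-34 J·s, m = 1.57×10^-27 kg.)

For an infinite well E_n = n²h²/(8mL²), so E_1 = h²/(8mL²) = (6.63×10^-34)²/(8·1.57×10^-27·(8.37×10^-10 m)²) = 4.996×10^-23 J.
Then E_4 = 4²·E_1 = 16·4.996×10^-23 J = 7.99×10^-22 J.

E_4 = 7.99×10^-22 J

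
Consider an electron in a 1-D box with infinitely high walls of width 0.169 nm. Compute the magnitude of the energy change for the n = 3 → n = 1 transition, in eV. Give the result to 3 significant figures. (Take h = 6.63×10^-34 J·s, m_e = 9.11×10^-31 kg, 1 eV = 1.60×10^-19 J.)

|ΔE| = 106 eV

E_1 = h²/(8m_eL²) = 2.112×10^-18 J.
|ΔE| = |3² − 1²|·E_1 = 8·2.112×10^-18 J = 1.690×10^-17 J = 106 eV.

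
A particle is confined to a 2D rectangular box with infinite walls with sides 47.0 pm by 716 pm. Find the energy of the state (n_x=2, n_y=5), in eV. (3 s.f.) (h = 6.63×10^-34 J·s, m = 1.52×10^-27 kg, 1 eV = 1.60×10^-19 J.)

For a 2D rectangular well E = (h²/8m)·Σ n_i²/L_i² = (6.63×10^-34)²/(8·1.52×10^-27) · [2²/(47.0 pm)² + 5²/(716 pm)²].
Evaluating gives E = 6.722×10^-20 J = 0.420 eV.

E = 0.420 eV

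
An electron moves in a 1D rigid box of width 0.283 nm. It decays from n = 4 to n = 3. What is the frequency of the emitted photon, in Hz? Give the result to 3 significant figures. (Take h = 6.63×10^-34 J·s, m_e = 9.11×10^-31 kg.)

f = 7.95×10^15 Hz

E_1 = h²/(8m_eL²) = 7.531×10^-19 J and ΔE = (4² − 3²)E_1 = 5.272×10^-18 J.
f = ΔE/h = 5.272×10^-18/6.63×10^-34 = 7.95×10^15 Hz.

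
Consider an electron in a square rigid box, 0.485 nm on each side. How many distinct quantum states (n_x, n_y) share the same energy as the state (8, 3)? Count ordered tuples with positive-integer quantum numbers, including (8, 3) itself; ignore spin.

The level has n_x² + n_y² = 73. The ordered positive-integer solutions are (3, 8), (8, 3).
That gives 2 states.

degeneracy = 2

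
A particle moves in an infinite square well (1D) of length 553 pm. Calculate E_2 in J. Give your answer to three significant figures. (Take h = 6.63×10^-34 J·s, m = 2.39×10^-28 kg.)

E_2 = 3.01×10^-21 J

For an infinite well E_n = n²h²/(8mL²), so E_1 = h²/(8mL²) = (6.63×10^-34)²/(8·2.39×10^-28·(5.53×10^-10 m)²) = 7.518×10^-22 J.
Then E_2 = 2²·E_1 = 4·7.518×10^-22 J = 3.01×10^-21 J.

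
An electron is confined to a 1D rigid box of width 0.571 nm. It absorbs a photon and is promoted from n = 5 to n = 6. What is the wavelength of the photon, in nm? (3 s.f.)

E_1 = h²/(8m_eL²) = 1.848×10^-19 J, so ΔE = (6² − 5²)E_1 = 2.033×10^-18 J.
λ = hc/ΔE = (6.626×10^-34·2.998×10^8)/2.033×10^-18 = 9.77×10^-8 m = 97.7 nm.

λ = 97.7 nm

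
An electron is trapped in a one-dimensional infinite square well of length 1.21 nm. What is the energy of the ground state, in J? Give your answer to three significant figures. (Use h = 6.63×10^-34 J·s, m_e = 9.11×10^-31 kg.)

For an infinite well E_n = n²h²/(8m_eL²), so E_1 = h²/(8m_eL²) = (6.63×10^-34)²/(8·9.11×10^-31·(1.21×10^-9 m)²) = 4.120×10^-20 J.

E_1 = 4.12×10^-20 J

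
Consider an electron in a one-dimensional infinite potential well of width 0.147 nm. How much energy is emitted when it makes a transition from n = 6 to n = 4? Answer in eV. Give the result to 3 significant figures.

|ΔE| = 348 eV

E_1 = h²/(8m_eL²) = 2.788×10^-18 J.
|ΔE| = |6² − 4²|·E_1 = 20·2.788×10^-18 J = 5.576×10^-17 J = 348 eV.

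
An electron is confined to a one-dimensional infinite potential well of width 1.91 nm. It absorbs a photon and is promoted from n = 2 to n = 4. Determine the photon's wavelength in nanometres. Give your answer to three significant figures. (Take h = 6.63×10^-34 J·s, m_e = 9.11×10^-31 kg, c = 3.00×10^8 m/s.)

λ = 1.00×10^3 nm

E_1 = h²/(8m_eL²) = 1.653×10^-20 J, so ΔE = (4² − 2²)E_1 = 1.984×10^-19 J.
λ = hc/ΔE = (6.63×10^-34·3.00×10^8)/1.984×10^-19 = 1.00×10^-6 m = 1.00×10^3 nm.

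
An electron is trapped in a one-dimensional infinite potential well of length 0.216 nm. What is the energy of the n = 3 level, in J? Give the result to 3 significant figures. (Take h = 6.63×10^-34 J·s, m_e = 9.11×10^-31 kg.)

E_3 = 1.16×10^-17 J

For an infinite well E_n = n²h²/(8m_eL²), so E_1 = h²/(8m_eL²) = (6.63×10^-34)²/(8·9.11×10^-31·(2.16×10^-10 m)²) = 1.293×10^-18 J.
Then E_3 = 3²·E_1 = 9·1.293×10^-18 J = 1.16×10^-17 J.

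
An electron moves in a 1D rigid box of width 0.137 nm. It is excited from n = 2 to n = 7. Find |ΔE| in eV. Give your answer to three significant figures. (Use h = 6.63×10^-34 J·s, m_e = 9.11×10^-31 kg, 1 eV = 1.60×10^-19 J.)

|ΔE| = 904 eV

E_1 = h²/(8m_eL²) = 3.213×10^-18 J.
|ΔE| = |2² − 7²|·E_1 = 45·3.213×10^-18 J = 1.446×10^-16 J = 904 eV.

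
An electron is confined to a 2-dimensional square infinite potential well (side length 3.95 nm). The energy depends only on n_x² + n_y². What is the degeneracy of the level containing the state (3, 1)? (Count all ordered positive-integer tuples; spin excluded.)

degeneracy = 2

The level has n_x² + n_y² = 10. The ordered positive-integer solutions are (1, 3), (3, 1).
That gives 2 states.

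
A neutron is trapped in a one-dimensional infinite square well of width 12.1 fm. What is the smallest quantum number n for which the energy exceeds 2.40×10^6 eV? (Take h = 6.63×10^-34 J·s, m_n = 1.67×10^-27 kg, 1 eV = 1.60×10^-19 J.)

n = 2

E_1 = h²/(8m_nL²) = 2.247×10^-13 J = 1.404×10^6 eV.
Need n² > 2.40×10^6/1.404×10^6 = 1.709, i.e. n > 1.307.
The smallest integer satisfying this is n = 2.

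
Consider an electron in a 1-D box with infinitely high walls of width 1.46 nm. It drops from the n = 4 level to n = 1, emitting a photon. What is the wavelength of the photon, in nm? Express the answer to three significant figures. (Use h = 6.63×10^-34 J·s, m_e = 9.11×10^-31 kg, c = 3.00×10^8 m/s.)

λ = 469 nm

E_1 = h²/(8m_eL²) = 2.830×10^-20 J, so ΔE = (4² − 1²)E_1 = 4.245×10^-19 J.
λ = hc/ΔE = (6.63×10^-34·3.00×10^8)/4.245×10^-19 = 4.69×10^-7 m = 469 nm.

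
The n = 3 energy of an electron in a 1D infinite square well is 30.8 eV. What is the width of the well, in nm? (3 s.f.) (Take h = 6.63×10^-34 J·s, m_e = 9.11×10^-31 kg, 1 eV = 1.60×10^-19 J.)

L = 0.332 nm

From E_n = n²h²/(8m_eL²), L = n·h/√(8m_eE_n).
E_3 = 30.8 eV = 4.928×10^-18 J, so L = 3·6.63×10^-34/√(8·9.11×10^-31·4.928×10^-18) = 3.32×10^-10 m = 0.332 nm.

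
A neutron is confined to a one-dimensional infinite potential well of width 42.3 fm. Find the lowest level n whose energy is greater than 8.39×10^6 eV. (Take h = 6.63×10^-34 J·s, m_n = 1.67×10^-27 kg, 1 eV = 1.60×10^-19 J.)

n = 9

E_1 = h²/(8m_nL²) = 1.839×10^-14 J = 1.149×10^5 eV.
Need n² > 8.39×10^6/1.149×10^5 = 73.02, i.e. n > 8.545.
The smallest integer satisfying this is n = 9.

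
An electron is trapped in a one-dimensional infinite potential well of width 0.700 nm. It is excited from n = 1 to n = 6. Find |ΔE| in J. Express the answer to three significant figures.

|ΔE| = 4.30×10^-18 J

E_1 = h²/(8m_eL²) = 1.230×10^-19 J.
|ΔE| = |1² − 6²|·E_1 = 35·1.230×10^-19 J = 4.30×10^-18 J.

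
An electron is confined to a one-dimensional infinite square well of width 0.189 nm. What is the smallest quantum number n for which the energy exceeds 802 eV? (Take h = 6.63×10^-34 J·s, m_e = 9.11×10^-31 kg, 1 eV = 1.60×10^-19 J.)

E_1 = h²/(8m_eL²) = 1.688×10^-18 J = 10.55 eV.
Need n² > 802/10.55 = 76.02, i.e. n > 8.719.
The smallest integer satisfying this is n = 9.

n = 9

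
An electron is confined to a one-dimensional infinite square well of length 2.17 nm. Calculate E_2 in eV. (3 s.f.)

E_2 = 0.319 eV

For an infinite well E_n = n²h²/(8m_eL²), so E_1 = h²/(8m_eL²) = (6.626×10^-34)²/(8·9.109×10^-31·(2.17×10^-9 m)²) = 1.279×10^-20 J.
Then E_2 = 2²·E_1 = 4·1.279×10^-20 J = 5.116×10^-20 J.
Converting, E_2 = 5.116×10^-20 J / (1.602×10^-19 J/eV) = 0.319 eV.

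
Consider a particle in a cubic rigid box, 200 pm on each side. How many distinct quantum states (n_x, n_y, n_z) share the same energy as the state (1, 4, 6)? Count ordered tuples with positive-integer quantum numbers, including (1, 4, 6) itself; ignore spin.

degeneracy = 6

The level has n_x² + n_y² + n_z² = 53. The ordered positive-integer solutions are (1, 4, 6), (1, 6, 4), (4, 1, 6), (4, 6, 1), (6, 1, 4), (6, 4, 1).
That gives 6 states.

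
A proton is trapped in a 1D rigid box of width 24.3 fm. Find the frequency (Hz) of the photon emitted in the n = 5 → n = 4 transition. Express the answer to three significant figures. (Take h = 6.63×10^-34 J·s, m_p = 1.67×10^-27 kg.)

f = 7.56×10^20 Hz

E_1 = h²/(8m_pL²) = 5.572×10^-14 J and ΔE = (5² − 4²)E_1 = 5.015×10^-13 J.
f = ΔE/h = 5.015×10^-13/6.63×10^-34 = 7.56×10^20 Hz.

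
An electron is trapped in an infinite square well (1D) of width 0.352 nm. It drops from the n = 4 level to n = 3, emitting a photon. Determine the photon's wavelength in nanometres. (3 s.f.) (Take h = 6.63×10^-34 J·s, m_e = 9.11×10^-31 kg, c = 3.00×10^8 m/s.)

E_1 = h²/(8m_eL²) = 4.868×10^-19 J, so ΔE = (4² − 3²)E_1 = 3.408×10^-18 J.
λ = hc/ΔE = (6.63×10^-34·3.00×10^8)/3.408×10^-18 = 5.84×10^-8 m = 58.4 nm.

λ = 58.4 nm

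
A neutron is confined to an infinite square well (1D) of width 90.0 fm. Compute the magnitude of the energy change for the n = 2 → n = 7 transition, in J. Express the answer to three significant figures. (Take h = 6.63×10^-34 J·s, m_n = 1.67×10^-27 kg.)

E_1 = h²/(8m_nL²) = 4.062×10^-15 J.
|ΔE| = |2² − 7²|·E_1 = 45·4.062×10^-15 J = 1.83×10^-13 J.

|ΔE| = 1.83×10^-13 J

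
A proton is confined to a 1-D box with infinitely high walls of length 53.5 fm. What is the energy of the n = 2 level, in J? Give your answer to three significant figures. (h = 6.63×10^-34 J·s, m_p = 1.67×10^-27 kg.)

For an infinite well E_n = n²h²/(8m_pL²), so E_1 = h²/(8m_pL²) = (6.63×10^-34)²/(8·1.67×10^-27·(5.35×10^-14 m)²) = 1.150×10^-14 J.
Then E_2 = 2²·E_1 = 4·1.150×10^-14 J = 4.60×10^-14 J.

E_2 = 4.60×10^-14 J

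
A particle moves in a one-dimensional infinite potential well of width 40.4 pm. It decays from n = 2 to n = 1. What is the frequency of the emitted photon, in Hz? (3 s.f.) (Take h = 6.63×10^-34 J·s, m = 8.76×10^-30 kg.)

f = 1.74×10^16 Hz

E_1 = h²/(8mL²) = 3.843×10^-18 J and ΔE = (2² − 1²)E_1 = 1.153×10^-17 J.
f = ΔE/h = 1.153×10^-17/6.63×10^-34 = 1.74×10^16 Hz.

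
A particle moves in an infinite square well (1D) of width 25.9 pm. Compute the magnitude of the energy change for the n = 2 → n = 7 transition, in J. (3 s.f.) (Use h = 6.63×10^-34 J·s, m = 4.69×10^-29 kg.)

E_1 = h²/(8mL²) = 1.746×10^-18 J.
|ΔE| = |2² − 7²|·E_1 = 45·1.746×10^-18 J = 7.86×10^-17 J.

|ΔE| = 7.86×10^-17 J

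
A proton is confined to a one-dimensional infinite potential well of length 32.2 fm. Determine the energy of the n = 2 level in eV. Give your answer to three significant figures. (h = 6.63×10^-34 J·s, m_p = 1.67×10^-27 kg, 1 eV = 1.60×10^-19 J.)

E_2 = 7.93×10^5 eV

For an infinite well E_n = n²h²/(8m_pL²), so E_1 = h²/(8m_pL²) = (6.63×10^-34)²/(8·1.67×10^-27·(3.22×10^-14 m)²) = 3.173×10^-14 J.
Then E_2 = 2²·E_1 = 4·3.173×10^-14 J = 1.269×10^-13 J.
Converting, E_2 = 1.269×10^-13 J / (1.60×10^-19 J/eV) = 7.93×10^5 eV.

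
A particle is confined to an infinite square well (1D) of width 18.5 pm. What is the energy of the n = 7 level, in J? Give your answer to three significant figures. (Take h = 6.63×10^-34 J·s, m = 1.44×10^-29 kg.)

For an infinite well E_n = n²h²/(8mL²), so E_1 = h²/(8mL²) = (6.63×10^-34)²/(8·1.44×10^-29·(1.85×10^-11 m)²) = 1.115×10^-17 J.
Then E_7 = 7²·E_1 = 49·1.115×10^-17 J = 5.46×10^-16 J.

E_7 = 5.46×10^-16 J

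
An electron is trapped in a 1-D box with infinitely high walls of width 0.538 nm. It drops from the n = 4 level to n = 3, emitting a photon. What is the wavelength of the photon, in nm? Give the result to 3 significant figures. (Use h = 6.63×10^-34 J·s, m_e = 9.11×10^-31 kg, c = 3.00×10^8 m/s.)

λ = 136 nm

E_1 = h²/(8m_eL²) = 2.084×10^-19 J, so ΔE = (4² − 3²)E_1 = 1.459×10^-18 J.
λ = hc/ΔE = (6.63×10^-34·3.00×10^8)/1.459×10^-18 = 1.36×10^-7 m = 136 nm.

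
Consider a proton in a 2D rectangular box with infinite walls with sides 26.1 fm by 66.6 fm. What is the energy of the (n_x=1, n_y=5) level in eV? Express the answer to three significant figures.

E = 1.45×10^6 eV

For a 2D rectangular well E = (h²/8m_p)·Σ n_i²/L_i² = (6.626×10^-34)²/(8·1.673×10^-27) · [1²/(26.1 fm)² + 5²/(66.6 fm)²].
Evaluating gives E = 2.330×10^-13 J = 1.45×10^6 eV.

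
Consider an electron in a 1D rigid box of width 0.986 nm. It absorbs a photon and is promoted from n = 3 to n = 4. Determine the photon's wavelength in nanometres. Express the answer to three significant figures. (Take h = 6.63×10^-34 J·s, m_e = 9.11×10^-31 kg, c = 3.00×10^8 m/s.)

E_1 = h²/(8m_eL²) = 6.204×10^-20 J, so ΔE = (4² − 3²)E_1 = 4.343×10^-19 J.
λ = hc/ΔE = (6.63×10^-34·3.00×10^8)/4.343×10^-19 = 4.58×10^-7 m = 458 nm.

λ = 458 nm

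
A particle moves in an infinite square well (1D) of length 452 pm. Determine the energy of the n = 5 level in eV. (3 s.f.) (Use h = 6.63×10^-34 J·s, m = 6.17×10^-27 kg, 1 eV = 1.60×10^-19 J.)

For an infinite well E_n = n²h²/(8mL²), so E_1 = h²/(8mL²) = (6.63×10^-34)²/(8·6.17×10^-27·(4.52×10^-10 m)²) = 4.359×10^-23 J.
Then E_5 = 5²·E_1 = 25·4.359×10^-23 J = 1.090×10^-21 J.
Converting, E_5 = 1.090×10^-21 J / (1.60×10^-19 J/eV) = 0.00681 eV.

E_5 = 0.00681 eV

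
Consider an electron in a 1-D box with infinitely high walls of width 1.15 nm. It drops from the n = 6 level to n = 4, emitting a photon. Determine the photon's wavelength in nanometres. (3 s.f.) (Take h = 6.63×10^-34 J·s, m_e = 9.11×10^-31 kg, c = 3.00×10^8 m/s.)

λ = 218 nm

E_1 = h²/(8m_eL²) = 4.561×10^-20 J, so ΔE = (6² − 4²)E_1 = 9.122×10^-19 J.
λ = hc/ΔE = (6.63×10^-34·3.00×10^8)/9.122×10^-19 = 2.18×10^-7 m = 218 nm.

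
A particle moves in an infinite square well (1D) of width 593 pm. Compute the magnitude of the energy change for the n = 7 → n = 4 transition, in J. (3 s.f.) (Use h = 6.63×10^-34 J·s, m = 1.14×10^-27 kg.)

E_1 = h²/(8mL²) = 1.371×10^-22 J.
|ΔE| = |7² − 4²|·E_1 = 33·1.371×10^-22 J = 4.52×10^-21 J.

|ΔE| = 4.52×10^-21 J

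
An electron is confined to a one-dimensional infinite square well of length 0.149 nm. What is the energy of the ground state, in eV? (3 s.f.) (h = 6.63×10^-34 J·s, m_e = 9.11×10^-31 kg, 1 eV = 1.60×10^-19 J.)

For an infinite well E_n = n²h²/(8m_eL²), so E_1 = h²/(8m_eL²) = (6.63×10^-34)²/(8·9.11×10^-31·(1.49×10^-10 m)²) = 2.717×10^-18 J.
Converting, E_1 = 2.717×10^-18 J / (1.60×10^-19 J/eV) = 17.0 eV.

E_1 = 17.0 eV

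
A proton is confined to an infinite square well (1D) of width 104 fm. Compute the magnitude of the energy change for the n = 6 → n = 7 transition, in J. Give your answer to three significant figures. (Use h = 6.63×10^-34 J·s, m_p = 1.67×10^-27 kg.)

E_1 = h²/(8m_pL²) = 3.042×10^-15 J.
|ΔE| = |6² − 7²|·E_1 = 13·3.042×10^-15 J = 3.95×10^-14 J.

|ΔE| = 3.95×10^-14 J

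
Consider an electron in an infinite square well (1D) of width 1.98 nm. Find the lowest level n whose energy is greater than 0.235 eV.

E_1 = h²/(8m_eL²) = 1.537×10^-20 J = 0.09594 eV.
Need n² > 0.235/0.09594 = 2.449, i.e. n > 1.565.
The smallest integer satisfying this is n = 2.

n = 2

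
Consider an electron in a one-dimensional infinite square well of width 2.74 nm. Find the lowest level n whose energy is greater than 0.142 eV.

n = 2

E_1 = h²/(8m_eL²) = 8.025×10^-21 J = 0.05009 eV.
Need n² > 0.142/0.05009 = 2.835, i.e. n > 1.684.
The smallest integer satisfying this is n = 2.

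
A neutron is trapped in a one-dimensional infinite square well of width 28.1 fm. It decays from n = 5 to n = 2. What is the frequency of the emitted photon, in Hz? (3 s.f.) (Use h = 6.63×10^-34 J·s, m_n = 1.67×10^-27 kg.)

f = 1.32×10^21 Hz

E_1 = h²/(8m_nL²) = 4.167×10^-14 J and ΔE = (5² − 2²)E_1 = 8.751×10^-13 J.
f = ΔE/h = 8.751×10^-13/6.63×10^-34 = 1.32×10^21 Hz.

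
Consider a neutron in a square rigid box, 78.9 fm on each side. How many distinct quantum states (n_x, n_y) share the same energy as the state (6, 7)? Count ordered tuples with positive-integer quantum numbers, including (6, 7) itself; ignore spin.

degeneracy = 4

The level has n_x² + n_y² = 85. The ordered positive-integer solutions are (2, 9), (6, 7), (7, 6), (9, 2).
That gives 4 states.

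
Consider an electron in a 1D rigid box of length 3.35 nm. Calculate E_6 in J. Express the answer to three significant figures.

For an infinite well E_n = n²h²/(8m_eL²), so E_1 = h²/(8m_eL²) = (6.626×10^-34)²/(8·9.109×10^-31·(3.35×10^-9 m)²) = 5.368×10^-21 J.
Then E_6 = 6²·E_1 = 36·5.368×10^-21 J = 1.93×10^-19 J.

E_6 = 1.93×10^-19 J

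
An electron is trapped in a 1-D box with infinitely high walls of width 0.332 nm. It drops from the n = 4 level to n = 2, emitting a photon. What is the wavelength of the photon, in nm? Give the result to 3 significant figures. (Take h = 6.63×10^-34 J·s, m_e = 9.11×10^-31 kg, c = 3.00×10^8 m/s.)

E_1 = h²/(8m_eL²) = 5.472×10^-19 J, so ΔE = (4² − 2²)E_1 = 6.566×10^-18 J.
λ = hc/ΔE = (6.63×10^-34·3.00×10^8)/6.566×10^-18 = 3.03×10^-8 m = 30.3 nm.

λ = 30.3 nm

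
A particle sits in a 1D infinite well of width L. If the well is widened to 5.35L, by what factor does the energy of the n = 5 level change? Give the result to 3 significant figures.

E_n ∝ 1/L², so the energy scales by 1/5.35² = 0.0349.

0.0349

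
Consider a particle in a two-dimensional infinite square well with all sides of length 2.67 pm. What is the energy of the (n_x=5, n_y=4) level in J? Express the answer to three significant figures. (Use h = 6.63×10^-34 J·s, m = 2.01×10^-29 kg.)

E = 1.57×10^-14 J

For a 2D rectangular well E = (h²/8m)·Σ n_i²/L_i² = (6.63×10^-34)²/(8·2.01×10^-29) · [5²/(2.67 pm)² + 4²/(2.67 pm)²].
Evaluating gives E = 1.57×10^-14 J.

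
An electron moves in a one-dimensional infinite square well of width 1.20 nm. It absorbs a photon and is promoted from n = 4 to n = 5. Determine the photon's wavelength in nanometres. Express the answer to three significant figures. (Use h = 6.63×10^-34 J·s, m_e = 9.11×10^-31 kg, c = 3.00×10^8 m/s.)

λ = 528 nm

E_1 = h²/(8m_eL²) = 4.188×10^-20 J, so ΔE = (5² − 4²)E_1 = 3.769×10^-19 J.
λ = hc/ΔE = (6.63×10^-34·3.00×10^8)/3.769×10^-19 = 5.28×10^-7 m = 528 nm.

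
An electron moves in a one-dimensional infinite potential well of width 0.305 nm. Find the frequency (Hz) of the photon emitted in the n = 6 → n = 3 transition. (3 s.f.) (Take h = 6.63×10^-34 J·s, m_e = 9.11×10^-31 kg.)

E_1 = h²/(8m_eL²) = 6.484×10^-19 J and ΔE = (6² − 3²)E_1 = 1.751×10^-17 J.
f = ΔE/h = 1.751×10^-17/6.63×10^-34 = 2.64×10^16 Hz.

f = 2.64×10^16 Hz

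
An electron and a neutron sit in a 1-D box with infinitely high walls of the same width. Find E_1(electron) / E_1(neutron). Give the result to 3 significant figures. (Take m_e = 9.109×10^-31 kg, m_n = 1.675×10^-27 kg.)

E_n ∝ 1/m at fixed n and L, so the ratio is m_n/m_e = 1.675×10^-27/9.109×10^-31 = 1.84×10^3.

1.84×10^3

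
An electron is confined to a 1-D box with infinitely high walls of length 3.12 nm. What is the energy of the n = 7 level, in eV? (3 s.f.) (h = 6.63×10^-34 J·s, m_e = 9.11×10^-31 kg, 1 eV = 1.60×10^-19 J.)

E_7 = 1.90 eV

For an infinite well E_n = n²h²/(8m_eL²), so E_1 = h²/(8m_eL²) = (6.63×10^-34)²/(8·9.11×10^-31·(3.12×10^-9 m)²) = 6.196×10^-21 J.
Then E_7 = 7²·E_1 = 49·6.196×10^-21 J = 3.036×10^-19 J.
Converting, E_7 = 3.036×10^-19 J / (1.60×10^-19 J/eV) = 1.90 eV.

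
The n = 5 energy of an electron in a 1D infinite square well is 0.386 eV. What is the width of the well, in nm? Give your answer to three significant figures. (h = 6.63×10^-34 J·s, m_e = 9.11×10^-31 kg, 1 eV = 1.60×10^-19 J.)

From E_n = n²h²/(8m_eL²), L = n·h/√(8m_eE_n).
E_5 = 0.386 eV = 6.176×10^-20 J, so L = 5·6.63×10^-34/√(8·9.11×10^-31·6.176×10^-20) = 4.94×10^-9 m = 4.94 nm.

L = 4.94 nm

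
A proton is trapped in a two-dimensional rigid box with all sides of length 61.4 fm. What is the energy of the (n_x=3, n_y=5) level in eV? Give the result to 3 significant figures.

E = 1.85×10^6 eV

For a 2D rectangular well E = (h²/8m_p)·Σ n_i²/L_i² = (6.626×10^-34)²/(8·1.673×10^-27) · [3²/(61.4 fm)² + 5²/(61.4 fm)²].
Evaluating gives E = 2.958×10^-13 J = 1.85×10^6 eV.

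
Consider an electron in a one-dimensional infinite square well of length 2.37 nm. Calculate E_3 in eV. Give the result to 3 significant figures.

E_3 = 0.603 eV

For an infinite well E_n = n²h²/(8m_eL²), so E_1 = h²/(8m_eL²) = (6.626×10^-34)²/(8·9.109×10^-31·(2.37×10^-9 m)²) = 1.073×10^-20 J.
Then E_3 = 3²·E_1 = 9·1.073×10^-20 J = 9.657×10^-20 J.
Converting, E_3 = 9.657×10^-20 J / (1.602×10^-19 J/eV) = 0.603 eV.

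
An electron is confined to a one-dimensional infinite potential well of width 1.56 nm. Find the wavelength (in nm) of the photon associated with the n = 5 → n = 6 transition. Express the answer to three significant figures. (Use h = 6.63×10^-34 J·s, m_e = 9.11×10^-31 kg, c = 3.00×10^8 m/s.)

E_1 = h²/(8m_eL²) = 2.478×10^-20 J, so ΔE = (6² − 5²)E_1 = 2.726×10^-19 J.
λ = hc/ΔE = (6.63×10^-34·3.00×10^8)/2.726×10^-19 = 7.30×10^-7 m = 730 nm.

λ = 730 nm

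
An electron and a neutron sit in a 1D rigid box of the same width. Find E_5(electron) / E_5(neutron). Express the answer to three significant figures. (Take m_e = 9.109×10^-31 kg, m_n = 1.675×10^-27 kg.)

E_n ∝ 1/m at fixed n and L, so the ratio is m_n/m_e = 1.675×10^-27/9.109×10^-31 = 1.84×10^3.

1.84×10^3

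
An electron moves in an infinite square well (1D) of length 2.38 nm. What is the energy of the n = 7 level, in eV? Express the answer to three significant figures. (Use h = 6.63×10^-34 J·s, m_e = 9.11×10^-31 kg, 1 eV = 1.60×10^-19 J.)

For an infinite well E_n = n²h²/(8m_eL²), so E_1 = h²/(8m_eL²) = (6.63×10^-34)²/(8·9.11×10^-31·(2.38×10^-9 m)²) = 1.065×10^-20 J.
Then E_7 = 7²·E_1 = 49·1.065×10^-20 J = 5.219×10^-19 J.
Converting, E_7 = 5.219×10^-19 J / (1.60×10^-19 J/eV) = 3.26 eV.

E_7 = 3.26 eV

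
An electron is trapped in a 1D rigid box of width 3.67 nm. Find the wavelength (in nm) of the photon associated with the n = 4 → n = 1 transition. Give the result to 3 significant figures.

λ = 2.96×10^3 nm

E_1 = h²/(8m_eL²) = 4.473×10^-21 J, so ΔE = (4² − 1²)E_1 = 6.709×10^-20 J.
λ = hc/ΔE = (6.626×10^-34·2.998×10^8)/6.709×10^-20 = 2.96×10^-6 m = 2.96×10^3 nm.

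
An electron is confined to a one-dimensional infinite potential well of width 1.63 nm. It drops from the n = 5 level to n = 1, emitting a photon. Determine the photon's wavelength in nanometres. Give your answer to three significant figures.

E_1 = h²/(8m_eL²) = 2.268×10^-20 J, so ΔE = (5² − 1²)E_1 = 5.443×10^-19 J.
λ = hc/ΔE = (6.626×10^-34·2.998×10^8)/5.443×10^-19 = 3.65×10^-7 m = 365 nm.

λ = 365 nm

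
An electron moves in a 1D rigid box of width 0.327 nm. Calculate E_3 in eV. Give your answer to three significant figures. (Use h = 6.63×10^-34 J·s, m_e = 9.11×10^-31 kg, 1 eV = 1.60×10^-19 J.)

E_3 = 31.7 eV

For an infinite well E_n = n²h²/(8m_eL²), so E_1 = h²/(8m_eL²) = (6.63×10^-34)²/(8·9.11×10^-31·(3.27×10^-10 m)²) = 5.641×10^-19 J.
Then E_3 = 3²·E_1 = 9·5.641×10^-19 J = 5.077×10^-18 J.
Converting, E_3 = 5.077×10^-18 J / (1.60×10^-19 J/eV) = 31.7 eV.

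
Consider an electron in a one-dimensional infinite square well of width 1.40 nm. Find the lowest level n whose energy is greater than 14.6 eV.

n = 9

E_1 = h²/(8m_eL²) = 3.074×10^-20 J = 0.1919 eV.
Need n² > 14.6/0.1919 = 76.08, i.e. n > 8.722.
The smallest integer satisfying this is n = 9.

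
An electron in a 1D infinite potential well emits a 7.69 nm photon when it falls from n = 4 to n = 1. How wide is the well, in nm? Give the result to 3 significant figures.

The photon carries ΔE = hc/λ = 6.626×10^-34·2.998×10^8/7.69×10^-9 m = 2.583×10^-17 J.
Since ΔE = (4² − 1²)E_1, E_1 = 1.722×10^-18 J, and L = h/√(8m_eE_1) = 1.87×10^-10 m = 0.187 nm.

L = 0.187 nm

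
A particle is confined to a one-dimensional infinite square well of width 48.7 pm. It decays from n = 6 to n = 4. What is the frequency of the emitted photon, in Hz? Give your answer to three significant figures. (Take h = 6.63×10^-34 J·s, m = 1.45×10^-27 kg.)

f = 4.82×10^14 Hz

E_1 = h²/(8mL²) = 1.598×10^-20 J and ΔE = (6² − 4²)E_1 = 3.196×10^-19 J.
f = ΔE/h = 3.196×10^-19/6.63×10^-34 = 4.82×10^14 Hz.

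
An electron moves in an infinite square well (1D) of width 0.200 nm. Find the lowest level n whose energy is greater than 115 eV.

n = 4

E_1 = h²/(8m_eL²) = 1.506×10^-18 J = 9.401 eV.
Need n² > 115/9.401 = 12.23, i.e. n > 3.497.
The smallest integer satisfying this is n = 4.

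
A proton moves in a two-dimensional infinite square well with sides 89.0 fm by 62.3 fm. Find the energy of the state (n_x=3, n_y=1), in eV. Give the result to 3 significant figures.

E = 2.85×10^5 eV

For a 2D rectangular well E = (h²/8m_p)·Σ n_i²/L_i² = (6.626×10^-34)²/(8·1.673×10^-27) · [3²/(89.0 fm)² + 1²/(62.3 fm)²].
Evaluating gives E = 4.572×10^-14 J = 2.85×10^5 eV.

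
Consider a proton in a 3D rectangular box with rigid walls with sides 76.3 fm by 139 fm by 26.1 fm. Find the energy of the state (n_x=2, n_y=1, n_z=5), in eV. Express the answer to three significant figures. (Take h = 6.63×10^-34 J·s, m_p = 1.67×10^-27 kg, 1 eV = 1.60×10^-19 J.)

E = 7.70×10^6 eV

For a 3D rectangular well E = (h²/8m_p)·Σ n_i²/L_i² = (6.63×10^-34)²/(8·1.67×10^-27) · [2²/(76.3 fm)² + 1²/(139 fm)² + 5²/(26.1 fm)²].
Evaluating gives E = 1.232×10^-12 J = 7.70×10^6 eV.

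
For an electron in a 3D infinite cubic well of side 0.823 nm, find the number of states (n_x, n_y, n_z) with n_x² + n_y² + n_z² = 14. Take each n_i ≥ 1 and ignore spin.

degeneracy = 6

The level has n_x² + n_y² + n_z² = 14. The ordered positive-integer solutions are (1, 2, 3), (1, 3, 2), (2, 1, 3), (2, 3, 1), (3, 1, 2), (3, 2, 1).
That gives 6 states.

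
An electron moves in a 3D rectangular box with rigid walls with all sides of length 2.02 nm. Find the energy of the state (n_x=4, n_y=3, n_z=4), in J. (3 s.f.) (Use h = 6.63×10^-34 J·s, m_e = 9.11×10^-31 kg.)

For a 3D rectangular well E = (h²/8m_e)·Σ n_i²/L_i² = (6.63×10^-34)²/(8·9.11×10^-31) · [4²/(2.02 nm)² + 3²/(2.02 nm)² + 4²/(2.02 nm)²].
Evaluating gives E = 6.06×10^-19 J.

E = 6.06×10^-19 J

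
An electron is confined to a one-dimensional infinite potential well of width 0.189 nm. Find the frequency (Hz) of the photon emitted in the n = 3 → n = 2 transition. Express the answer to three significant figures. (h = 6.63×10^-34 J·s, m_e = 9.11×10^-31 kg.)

E_1 = h²/(8m_eL²) = 1.688×10^-18 J and ΔE = (3² − 2²)E_1 = 8.440×10^-18 J.
f = ΔE/h = 8.440×10^-18/6.63×10^-34 = 1.27×10^16 Hz.

f = 1.27×10^16 Hz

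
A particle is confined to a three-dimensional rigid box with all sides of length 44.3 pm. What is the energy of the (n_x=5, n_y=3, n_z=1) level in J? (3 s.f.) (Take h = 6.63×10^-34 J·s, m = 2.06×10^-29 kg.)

E = 4.76×10^-17 J

For a 3D rectangular well E = (h²/8m)·Σ n_i²/L_i² = (6.63×10^-34)²/(8·2.06×10^-29) · [5²/(44.3 pm)² + 3²/(44.3 pm)² + 1²/(44.3 pm)²].
Evaluating gives E = 4.76×10^-17 J.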